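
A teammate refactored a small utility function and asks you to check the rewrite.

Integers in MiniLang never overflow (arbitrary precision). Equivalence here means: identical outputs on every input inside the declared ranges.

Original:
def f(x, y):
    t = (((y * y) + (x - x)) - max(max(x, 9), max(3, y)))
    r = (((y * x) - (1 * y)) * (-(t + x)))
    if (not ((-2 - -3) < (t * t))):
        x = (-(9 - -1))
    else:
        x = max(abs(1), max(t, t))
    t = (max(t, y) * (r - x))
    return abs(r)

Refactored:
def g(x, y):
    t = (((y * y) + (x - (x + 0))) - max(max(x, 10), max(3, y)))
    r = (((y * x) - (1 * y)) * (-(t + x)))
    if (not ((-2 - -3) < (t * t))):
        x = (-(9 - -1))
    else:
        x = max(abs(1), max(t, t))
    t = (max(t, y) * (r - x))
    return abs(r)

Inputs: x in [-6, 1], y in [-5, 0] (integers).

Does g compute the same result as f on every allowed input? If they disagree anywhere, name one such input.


Try x=-6, y=-5.
f: t := 16 | r := -350 | (not ((-2 - -3) < (t * t))): false | x := 16 | t := -5856 | result 350
g: t := 15 | r := -315 | (not ((-2 - -3) < (t * t))): false | x := 15 | t := -4950 | result 315
350 against 315: the behavior changed.
verdict: not equivalent; witness: x=-6, y=-5


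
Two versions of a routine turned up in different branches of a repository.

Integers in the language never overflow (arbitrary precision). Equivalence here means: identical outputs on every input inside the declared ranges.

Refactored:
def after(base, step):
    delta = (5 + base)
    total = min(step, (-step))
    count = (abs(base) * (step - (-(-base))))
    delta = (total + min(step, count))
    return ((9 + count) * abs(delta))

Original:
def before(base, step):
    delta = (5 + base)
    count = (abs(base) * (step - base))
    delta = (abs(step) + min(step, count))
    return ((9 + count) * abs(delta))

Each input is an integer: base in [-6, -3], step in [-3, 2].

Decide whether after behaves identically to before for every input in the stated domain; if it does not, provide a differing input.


These are not equivalent — on base=-6, step=-3 the outputs split (0 vs 162).
before: delta=-1, then count=18, then delta=0, then returns 0
after: delta=-1, then total=-3, then count=18, then delta=-6, then returns 162
verdict: not equivalent; witness: base=-6, step=-3


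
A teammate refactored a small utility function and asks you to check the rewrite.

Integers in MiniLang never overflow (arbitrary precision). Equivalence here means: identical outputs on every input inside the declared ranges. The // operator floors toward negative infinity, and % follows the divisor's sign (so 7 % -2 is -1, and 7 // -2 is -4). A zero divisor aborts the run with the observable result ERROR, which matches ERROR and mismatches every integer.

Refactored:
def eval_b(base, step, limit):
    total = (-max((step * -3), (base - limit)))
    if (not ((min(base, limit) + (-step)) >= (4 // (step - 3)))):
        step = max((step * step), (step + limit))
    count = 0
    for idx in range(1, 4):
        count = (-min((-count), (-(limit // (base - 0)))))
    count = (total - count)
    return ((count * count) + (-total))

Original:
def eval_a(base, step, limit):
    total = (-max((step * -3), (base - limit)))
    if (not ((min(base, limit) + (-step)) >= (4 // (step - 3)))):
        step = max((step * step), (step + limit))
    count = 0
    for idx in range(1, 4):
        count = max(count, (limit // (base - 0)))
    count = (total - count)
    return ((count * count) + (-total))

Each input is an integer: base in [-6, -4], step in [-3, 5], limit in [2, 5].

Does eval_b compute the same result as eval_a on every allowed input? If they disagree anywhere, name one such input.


Equivalent — the differences include min/max/abs usage differs, yet no declared input distinguishes the two.
Spot check at base=-5, step=5, limit=5 — eval_a: total = 10; (not ((min(base, limit) + (-step)) >= (4 // (step - 3)))) -> true; step = 25; count = 0; [idx=1]; count = 0; [idx=2]; count = 0; [idx=3]; count = 0; count = 10; return 90. eval_b: total = 10; (not ((min(base, limit) + (-step)) >= (4 // (step - 3)))) -> true; step = 25; count = 0; [idx=1]; count = 0; [idx=2]; count = 0; [idx=3]; count = 0; count = 10; return 90. Both give 90.
Sweeping the whole domain (108 inputs) finds no disagreement.
verdict: equivalent


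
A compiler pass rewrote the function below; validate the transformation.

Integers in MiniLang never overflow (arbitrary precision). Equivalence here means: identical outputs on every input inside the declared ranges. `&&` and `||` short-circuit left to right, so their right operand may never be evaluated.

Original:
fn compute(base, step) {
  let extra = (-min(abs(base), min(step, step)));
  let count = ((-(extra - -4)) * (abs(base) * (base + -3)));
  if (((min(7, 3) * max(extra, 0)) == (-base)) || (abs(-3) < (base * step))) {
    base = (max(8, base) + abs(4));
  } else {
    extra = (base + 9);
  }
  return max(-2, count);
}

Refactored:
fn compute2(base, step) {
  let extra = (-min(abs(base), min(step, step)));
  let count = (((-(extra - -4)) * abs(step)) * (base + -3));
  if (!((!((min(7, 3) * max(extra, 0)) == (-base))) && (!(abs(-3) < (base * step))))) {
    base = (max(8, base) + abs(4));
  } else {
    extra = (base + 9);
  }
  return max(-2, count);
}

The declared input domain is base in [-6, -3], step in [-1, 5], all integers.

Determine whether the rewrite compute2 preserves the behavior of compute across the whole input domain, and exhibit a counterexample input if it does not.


Run the pair on base=-6, step=-1.
compute: extra := 1 | count := 270 | (((min(7, 3) * max(extra, 0)) == (-base)) || (abs(-3) < (base * step))): true | base := 12 | result 270
compute2: extra := 1 | count := 45 | (!((!((min(7, 3) * max(extra, 0)) == (-base))) && (!(abs(-3) < (base * step))))): true | base := 12 | result 45
270 vs 45 — the two versions disagree here.
verdict: not equivalent; witness: base=-6, step=-1


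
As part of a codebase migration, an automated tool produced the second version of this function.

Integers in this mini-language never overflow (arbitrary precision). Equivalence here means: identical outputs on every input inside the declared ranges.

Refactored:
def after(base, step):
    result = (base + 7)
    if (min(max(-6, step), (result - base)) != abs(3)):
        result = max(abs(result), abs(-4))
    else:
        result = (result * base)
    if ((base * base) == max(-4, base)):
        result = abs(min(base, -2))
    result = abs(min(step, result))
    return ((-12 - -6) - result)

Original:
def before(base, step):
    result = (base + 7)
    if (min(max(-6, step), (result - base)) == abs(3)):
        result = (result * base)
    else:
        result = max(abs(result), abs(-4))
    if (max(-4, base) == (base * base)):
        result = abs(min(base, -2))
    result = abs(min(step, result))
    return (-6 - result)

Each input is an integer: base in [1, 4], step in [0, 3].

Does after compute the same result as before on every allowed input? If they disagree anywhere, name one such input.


The two versions differ — the changes include arithmetic usage differs; also constant usage differs; also comparison usage differs.
Tracing base=3, step=0: before: result = 10; (min(max(-6, step), (result - base)) == abs(3)) -> false; result = 10; (max(-4, base) == (base * base)) -> false; result = 0; return -6 | after: result = 10; (min(max(-6, step), (result - base)) != abs(3)) -> true; result = 10; ((base * base) == max(-4, base)) -> false; result = 0; return -6 — matching result -6.
Checked all 16 inputs in the declared domain: the outputs agree on every one.
verdict: equivalent


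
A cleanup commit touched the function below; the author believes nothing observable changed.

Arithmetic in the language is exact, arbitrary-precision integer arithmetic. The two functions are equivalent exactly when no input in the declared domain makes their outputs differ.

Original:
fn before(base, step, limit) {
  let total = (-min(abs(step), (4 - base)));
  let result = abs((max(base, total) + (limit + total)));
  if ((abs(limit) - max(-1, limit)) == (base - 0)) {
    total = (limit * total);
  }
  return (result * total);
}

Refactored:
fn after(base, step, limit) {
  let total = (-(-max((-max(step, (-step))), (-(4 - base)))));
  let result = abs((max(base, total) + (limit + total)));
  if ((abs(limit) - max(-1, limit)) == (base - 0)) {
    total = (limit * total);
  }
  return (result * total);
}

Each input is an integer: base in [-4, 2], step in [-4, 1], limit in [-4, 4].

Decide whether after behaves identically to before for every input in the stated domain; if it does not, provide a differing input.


Although min/max/abs usage differs, 378/378 inputs agree.
verdict: equivalent


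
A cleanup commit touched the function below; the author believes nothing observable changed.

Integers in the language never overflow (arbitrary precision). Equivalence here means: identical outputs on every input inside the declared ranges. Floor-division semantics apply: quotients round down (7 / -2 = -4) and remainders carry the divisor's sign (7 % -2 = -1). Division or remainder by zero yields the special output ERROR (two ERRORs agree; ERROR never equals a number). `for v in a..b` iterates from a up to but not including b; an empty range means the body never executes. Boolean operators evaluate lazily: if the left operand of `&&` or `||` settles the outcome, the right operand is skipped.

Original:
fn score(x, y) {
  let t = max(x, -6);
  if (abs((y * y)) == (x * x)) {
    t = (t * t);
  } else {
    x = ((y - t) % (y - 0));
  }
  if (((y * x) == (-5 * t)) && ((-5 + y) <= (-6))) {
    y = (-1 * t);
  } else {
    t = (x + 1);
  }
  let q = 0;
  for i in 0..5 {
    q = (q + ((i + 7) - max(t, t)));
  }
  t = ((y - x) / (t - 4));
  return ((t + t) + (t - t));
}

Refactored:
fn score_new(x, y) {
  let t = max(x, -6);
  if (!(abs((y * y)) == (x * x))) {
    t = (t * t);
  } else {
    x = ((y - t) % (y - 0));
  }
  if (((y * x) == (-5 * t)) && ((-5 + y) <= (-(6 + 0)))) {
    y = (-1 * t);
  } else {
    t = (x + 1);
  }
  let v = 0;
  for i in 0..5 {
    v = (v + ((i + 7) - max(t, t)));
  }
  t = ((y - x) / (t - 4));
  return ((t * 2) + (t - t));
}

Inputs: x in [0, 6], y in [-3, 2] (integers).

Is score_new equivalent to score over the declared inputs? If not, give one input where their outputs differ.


Consider the input x=0, y=0.
score: t = 0; (abs((y * y)) == (x * x)) -> true; t = 0; (((y * x) == (-5 * t)) && ((-5 + y) <= (-6))) -> false; t = 1; q = 0; [i=0]; q = 6; [i=1]; q = 13; [i=2]; q = 21; [i=3]; q = 30; [i=4]; q = 40; t = 0; return 0
score_new: t = 0; (!(abs((y * y)) == (x * x))) -> false; division by zero -> ERROR
0 against ERROR: the behavior changed.
verdict: not equivalent; witness: x=0, y=0


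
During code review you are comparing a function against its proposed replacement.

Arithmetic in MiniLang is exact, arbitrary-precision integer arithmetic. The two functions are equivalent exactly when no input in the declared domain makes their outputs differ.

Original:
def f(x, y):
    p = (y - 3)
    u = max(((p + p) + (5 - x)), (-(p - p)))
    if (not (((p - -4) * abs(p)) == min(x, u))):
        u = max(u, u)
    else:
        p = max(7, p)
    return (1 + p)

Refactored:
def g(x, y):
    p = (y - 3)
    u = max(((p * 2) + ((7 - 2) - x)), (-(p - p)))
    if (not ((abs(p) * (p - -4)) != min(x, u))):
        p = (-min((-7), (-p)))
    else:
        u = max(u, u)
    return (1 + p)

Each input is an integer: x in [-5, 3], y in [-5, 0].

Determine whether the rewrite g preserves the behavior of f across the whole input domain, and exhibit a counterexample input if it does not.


Differences: constant usage differs, plus comparison usage differs, plus min/max/abs usage differs, plus arithmetic usage differs — yet all 54 inputs agree.
verdict: equivalent


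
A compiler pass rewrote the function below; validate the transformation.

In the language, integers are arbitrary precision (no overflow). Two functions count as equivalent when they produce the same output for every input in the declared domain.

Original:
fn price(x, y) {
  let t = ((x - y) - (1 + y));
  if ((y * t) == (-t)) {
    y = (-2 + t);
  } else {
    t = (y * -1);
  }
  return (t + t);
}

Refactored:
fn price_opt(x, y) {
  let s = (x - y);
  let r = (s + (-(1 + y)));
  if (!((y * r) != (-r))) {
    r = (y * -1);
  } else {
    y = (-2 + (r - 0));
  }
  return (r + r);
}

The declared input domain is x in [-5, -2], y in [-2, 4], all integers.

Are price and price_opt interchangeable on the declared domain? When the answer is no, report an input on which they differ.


There is a counterexample at x=-5, y=-2: 4 on one side, -4 on the other.
price: t becomes -2; next ((y * t) == (-t)) evaluates to false; next t becomes 2; next final value 4
price_opt: s becomes -3; next r becomes -2; next (!((y * r) != (-r))) evaluates to false; next y becomes -4; next final value -4
verdict: not equivalent; witness: x=-5, y=-2


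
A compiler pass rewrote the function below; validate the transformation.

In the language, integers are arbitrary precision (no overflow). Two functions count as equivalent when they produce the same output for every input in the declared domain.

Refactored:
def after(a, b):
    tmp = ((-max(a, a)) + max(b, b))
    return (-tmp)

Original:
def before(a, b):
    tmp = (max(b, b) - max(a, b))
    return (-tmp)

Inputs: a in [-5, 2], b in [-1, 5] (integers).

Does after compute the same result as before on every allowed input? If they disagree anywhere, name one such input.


Take a=-5, b=-1.
before: tmp := 0 | result 0
after: tmp := 4 | result -4
0 against -4: the behavior changed.
verdict: not equivalent; witness: a=-5, b=-1


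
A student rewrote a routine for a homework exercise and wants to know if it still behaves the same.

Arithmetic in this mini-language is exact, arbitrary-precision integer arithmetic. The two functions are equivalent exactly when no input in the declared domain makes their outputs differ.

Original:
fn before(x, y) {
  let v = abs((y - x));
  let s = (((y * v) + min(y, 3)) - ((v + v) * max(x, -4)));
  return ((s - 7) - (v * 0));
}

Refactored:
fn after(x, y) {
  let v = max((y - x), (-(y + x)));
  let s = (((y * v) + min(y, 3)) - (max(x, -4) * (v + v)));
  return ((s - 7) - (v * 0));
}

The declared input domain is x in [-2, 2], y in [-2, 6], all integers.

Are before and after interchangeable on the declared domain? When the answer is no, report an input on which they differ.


Take x=-2, y=-2.
before: v = 0; s = -2; return -9
after: v = 4; s = 6; return -1
-9 != -1, so the rewrite changes behavior.
verdict: not equivalent; witness: x=-2, y=-2


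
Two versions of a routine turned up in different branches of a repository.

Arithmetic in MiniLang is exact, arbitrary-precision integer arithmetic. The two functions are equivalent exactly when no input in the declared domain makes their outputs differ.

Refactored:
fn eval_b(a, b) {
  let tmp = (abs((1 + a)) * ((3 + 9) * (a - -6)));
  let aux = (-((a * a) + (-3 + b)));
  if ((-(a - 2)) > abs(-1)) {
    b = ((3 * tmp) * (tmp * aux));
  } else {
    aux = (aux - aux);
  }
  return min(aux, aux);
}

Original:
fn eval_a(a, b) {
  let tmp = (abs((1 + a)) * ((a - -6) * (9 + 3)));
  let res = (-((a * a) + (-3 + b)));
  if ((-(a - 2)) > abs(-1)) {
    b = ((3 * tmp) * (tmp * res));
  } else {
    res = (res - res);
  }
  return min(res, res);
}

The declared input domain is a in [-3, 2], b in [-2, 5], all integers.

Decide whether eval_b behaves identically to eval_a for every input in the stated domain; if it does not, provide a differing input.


Reading the diff, among the changes: local variable names differ.
Tracing a=2, b=2: eval_a: tmp=288, then res=-3, then ((-(a - 2)) > abs(-1)) is false, then res=0, then returns 0 | eval_b: tmp=288, then aux=-3, then ((-(a - 2)) > abs(-1)) is false, then aux=0, then returns 0 — matching result 0.
Sweeping the whole domain (48 inputs) finds no disagreement.
verdict: equivalent


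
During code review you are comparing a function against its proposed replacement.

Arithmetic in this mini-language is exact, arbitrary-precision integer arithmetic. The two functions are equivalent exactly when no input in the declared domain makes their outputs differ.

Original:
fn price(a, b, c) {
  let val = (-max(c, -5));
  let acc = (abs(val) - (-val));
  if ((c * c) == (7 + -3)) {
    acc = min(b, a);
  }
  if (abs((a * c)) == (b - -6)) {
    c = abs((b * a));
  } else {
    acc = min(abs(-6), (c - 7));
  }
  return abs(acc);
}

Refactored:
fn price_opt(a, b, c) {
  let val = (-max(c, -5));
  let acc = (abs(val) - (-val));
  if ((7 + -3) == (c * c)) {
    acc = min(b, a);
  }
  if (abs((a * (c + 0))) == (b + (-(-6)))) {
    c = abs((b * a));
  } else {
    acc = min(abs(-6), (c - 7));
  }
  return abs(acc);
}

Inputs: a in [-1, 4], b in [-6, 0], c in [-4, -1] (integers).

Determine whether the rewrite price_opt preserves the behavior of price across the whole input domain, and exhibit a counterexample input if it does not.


Although arithmetic usage differs; and constant usage differs, 168/168 inputs agree.
verdict: equivalent


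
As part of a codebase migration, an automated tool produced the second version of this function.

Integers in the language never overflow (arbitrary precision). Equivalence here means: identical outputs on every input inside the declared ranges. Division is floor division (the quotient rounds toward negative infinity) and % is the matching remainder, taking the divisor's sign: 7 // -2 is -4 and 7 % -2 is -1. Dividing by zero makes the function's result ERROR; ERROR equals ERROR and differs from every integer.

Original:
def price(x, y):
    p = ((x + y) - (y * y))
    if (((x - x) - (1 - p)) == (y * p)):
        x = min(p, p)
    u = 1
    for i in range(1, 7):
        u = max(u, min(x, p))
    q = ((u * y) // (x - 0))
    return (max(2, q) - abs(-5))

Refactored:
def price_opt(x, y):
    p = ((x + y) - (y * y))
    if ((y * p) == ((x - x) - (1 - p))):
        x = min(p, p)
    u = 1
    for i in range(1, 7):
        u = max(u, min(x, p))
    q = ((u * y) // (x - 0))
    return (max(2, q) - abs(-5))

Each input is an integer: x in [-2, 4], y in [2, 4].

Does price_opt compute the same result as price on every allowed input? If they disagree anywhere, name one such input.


The two are interchangeable: same computation, different form, and every declared input agrees.
As a probe, take x=-1, y=2: price runs p becomes -3; next (((x - x) - (1 - p)) == (y * p)) evaluates to false; next u becomes 1; next at i=1:; next u becomes 1; next at i=2:; next u becomes 1; next at i=3:; next u becomes 1; next at i=4:; next u becomes 1; next at i=5:; next u becomes 1; next at i=6:; next u becomes 1; next q becomes -2; next final value -3; price_opt runs p becomes -3; next ((y * p) == ((x - x) - (1 - p))) evaluates to false; next u becomes 1; next at i=1:; next u becomes 1; next at i=2:; next u becomes 1; next at i=3:; next u becomes 1; next at i=4:; next u becomes 1; next at i=5:; next u becomes 1; next at i=6:; next u becomes 1; next q becomes -2; next final value -3; both end at -3.
Sweeping the whole domain (21 inputs) finds no disagreement.
verdict: equivalent


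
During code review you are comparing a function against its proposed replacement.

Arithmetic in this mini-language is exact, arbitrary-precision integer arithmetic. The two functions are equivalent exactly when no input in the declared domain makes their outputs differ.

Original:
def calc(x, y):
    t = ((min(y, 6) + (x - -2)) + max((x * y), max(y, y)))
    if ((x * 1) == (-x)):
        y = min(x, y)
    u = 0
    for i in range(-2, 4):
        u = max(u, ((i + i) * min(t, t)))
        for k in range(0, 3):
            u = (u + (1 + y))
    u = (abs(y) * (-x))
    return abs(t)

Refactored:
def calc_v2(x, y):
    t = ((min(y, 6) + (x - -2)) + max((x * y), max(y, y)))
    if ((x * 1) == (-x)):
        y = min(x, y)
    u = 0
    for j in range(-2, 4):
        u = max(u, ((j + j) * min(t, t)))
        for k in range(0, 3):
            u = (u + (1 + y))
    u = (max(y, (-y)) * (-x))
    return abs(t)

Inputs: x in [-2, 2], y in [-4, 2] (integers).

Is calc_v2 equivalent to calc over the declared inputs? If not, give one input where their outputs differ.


The two are interchangeable: min/max/abs usage differs, and local variable names differ, and every declared input agrees.
Spot check at x=2, y=-4 — calc: t = -4; ((x * 1) == (-x)) -> false; u = 0; [i=-2]; u = 16; [k=0]; u = 13; [k=1]; u = 10; [k=2]; u = 7; [i=-1]; u = 8; [k=0]; u = 5; [k=1]; u = 2; [k=2]; u = -1; [i=0]; u = 0; [k=0]; u = -3; [k=1]; u = -6; [k=2]; u = -9; [i=1]; u = -8; [k=0]; u = -11; [k=1]; u = -14; [k=2]; u = -17; [i=2]; u = -16; [k=0]; u = -19; [k=1]; u = -22; [k=2]; u = -25; [i=3]; u = -24; [k=0]; u = -27; [k=1]; u = -30; [k=2]; u = -33; u = -8; return 4. calc_v2: t = -4; ((x * 1) == (-x)) -> false; u = 0; [j=-2]; u = 16; [k=0]; u = 13; [k=1]; u = 10; [k=2]; u = 7; [j=-1]; u = 8; [k=0]; u = 5; [k=1]; u = 2; [k=2]; u = -1; [j=0]; u = 0; [k=0]; u = -3; [k=1]; u = -6; [k=2]; u = -9; [j=1]; u = -8; [k=0]; u = -11; [k=1]; u = -14; [k=2]; u = -17; [j=2]; u = -16; [k=0]; u = -19; [k=1]; u = -22; [k=2]; u = -25; [j=3]; u = -24; [k=0]; u = -27; [k=1]; u = -30; [k=2]; u = -33; u = -8; return 4. Both give 4.
Every one of the 35 inputs gives matching results.
verdict: equivalent


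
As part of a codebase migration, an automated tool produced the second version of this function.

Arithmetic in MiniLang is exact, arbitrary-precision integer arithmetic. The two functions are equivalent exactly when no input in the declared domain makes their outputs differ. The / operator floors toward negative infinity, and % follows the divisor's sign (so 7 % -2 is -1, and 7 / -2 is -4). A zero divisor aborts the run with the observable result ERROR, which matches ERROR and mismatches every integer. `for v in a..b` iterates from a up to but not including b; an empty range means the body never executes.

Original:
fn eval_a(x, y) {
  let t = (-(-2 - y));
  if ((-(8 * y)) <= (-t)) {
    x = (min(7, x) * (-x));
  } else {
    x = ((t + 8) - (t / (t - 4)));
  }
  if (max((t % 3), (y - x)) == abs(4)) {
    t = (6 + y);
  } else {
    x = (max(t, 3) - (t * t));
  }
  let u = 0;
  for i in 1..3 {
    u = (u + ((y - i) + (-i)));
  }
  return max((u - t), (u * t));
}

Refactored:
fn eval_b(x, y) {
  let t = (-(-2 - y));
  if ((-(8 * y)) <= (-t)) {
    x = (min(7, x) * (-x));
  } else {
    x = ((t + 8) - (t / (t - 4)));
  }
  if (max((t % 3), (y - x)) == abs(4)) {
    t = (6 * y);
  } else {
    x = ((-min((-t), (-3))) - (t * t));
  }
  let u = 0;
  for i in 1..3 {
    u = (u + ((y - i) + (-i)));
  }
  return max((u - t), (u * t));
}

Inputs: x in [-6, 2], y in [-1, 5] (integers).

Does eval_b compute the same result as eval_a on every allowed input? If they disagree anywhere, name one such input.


Consider the input x=0, y=4.
eval_a: t=6, then ((-(8 * y)) <= (-t)) is true, then x=0, then (max((t % 3), (y - x)) == abs(4)) is true, then t=10, then u=0, then (i=1), then u=2, then (i=2), then u=2, then returns 20
eval_b: t=6, then ((-(8 * y)) <= (-t)) is true, then x=0, then (max((t % 3), (y - x)) == abs(4)) is true, then t=24, then u=0, then (i=1), then u=2, then (i=2), then u=2, then returns 48
20 and 48 differ, so these are not the same function on this domain.
verdict: not equivalent; witness: x=0, y=4


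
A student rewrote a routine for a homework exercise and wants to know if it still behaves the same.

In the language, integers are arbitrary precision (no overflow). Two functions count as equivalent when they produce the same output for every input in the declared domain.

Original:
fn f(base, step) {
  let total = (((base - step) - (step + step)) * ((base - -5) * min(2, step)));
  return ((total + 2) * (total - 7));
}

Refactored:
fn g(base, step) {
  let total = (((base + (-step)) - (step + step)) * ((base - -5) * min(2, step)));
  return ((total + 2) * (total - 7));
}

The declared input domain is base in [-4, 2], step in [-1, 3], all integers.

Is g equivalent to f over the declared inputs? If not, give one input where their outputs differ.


Reading the diff, among the changes: arithmetic usage differs.
Tracing base=2, step=1: f: total=-7, then returns 70 | g: total=-7, then returns 70 — matching result 70.
Sweeping the whole domain (35 inputs) finds no disagreement.
verdict: equivalent


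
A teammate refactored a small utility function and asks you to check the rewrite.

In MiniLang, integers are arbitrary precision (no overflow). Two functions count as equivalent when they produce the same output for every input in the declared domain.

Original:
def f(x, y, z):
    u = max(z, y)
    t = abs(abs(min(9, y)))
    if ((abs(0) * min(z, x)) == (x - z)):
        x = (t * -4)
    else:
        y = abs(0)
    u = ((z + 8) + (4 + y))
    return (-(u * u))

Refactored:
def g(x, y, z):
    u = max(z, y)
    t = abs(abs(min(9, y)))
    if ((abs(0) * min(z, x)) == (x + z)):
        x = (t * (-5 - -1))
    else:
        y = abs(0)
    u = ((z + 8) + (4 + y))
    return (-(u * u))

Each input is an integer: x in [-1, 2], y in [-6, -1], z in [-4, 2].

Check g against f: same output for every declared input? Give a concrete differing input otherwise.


Evaluate both at x=-1, y=-6, z=-1.
f: u := -1 | t := 6 | ((abs(0) * min(z, x)) == (x - z)): true | x := -24 | u := 5 | result -25
g: u := -1 | t := 6 | ((abs(0) * min(z, x)) == (x + z)): false | y := 0 | u := 11 | result -121
-25 against -121: the behavior changed.
verdict: not equivalent; witness: x=-1, y=-6, z=-1


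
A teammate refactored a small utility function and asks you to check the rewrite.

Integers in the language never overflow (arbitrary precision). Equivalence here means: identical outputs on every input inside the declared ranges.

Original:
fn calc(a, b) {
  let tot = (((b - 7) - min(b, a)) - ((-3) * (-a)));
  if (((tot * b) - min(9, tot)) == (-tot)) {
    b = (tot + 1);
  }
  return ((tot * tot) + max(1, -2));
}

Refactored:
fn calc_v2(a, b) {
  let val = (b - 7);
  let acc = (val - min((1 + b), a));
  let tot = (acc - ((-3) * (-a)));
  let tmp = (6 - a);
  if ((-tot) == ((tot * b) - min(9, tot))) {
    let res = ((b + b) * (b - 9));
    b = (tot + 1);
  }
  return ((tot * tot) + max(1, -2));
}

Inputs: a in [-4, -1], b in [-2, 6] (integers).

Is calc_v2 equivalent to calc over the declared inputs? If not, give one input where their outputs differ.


Consider the input a=-1, b=-2.
calc: tot becomes -4; next (((tot * b) - min(9, tot)) == (-tot)) evaluates to false; next final value 17
calc_v2: val becomes -9; next acc becomes -8; next tot becomes -5; next tmp becomes 7; next ((-tot) == ((tot * b) - min(9, tot))) evaluates to false; next final value 26
17 and 26 differ, so these are not the same function on this domain.
verdict: not equivalent; witness: a=-1, b=-2


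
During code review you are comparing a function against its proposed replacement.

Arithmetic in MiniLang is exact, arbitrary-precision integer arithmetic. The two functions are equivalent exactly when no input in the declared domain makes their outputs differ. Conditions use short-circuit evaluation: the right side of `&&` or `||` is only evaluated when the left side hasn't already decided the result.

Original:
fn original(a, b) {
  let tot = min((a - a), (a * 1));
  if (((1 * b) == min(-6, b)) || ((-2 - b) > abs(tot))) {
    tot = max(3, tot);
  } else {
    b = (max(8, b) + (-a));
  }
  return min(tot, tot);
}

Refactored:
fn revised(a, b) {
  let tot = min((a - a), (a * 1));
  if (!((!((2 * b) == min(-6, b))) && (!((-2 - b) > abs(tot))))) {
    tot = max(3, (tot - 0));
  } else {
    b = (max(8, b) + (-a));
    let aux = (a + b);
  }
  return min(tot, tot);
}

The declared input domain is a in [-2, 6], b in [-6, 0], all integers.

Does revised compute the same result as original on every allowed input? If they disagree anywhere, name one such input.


Not equivalent: a=-2, b=-3 separates them (-2 vs 3).
original: tot := -2 | (((1 * b) == min(-6, b)) || ((-2 - b) > abs(tot))): false | b := 10 | result -2
revised: tot := -2 | (!((!((2 * b) == min(-6, b))) && (!((-2 - b) > abs(tot))))): true | tot := 3 | result 3
verdict: not equivalent; witness: a=-2, b=-3


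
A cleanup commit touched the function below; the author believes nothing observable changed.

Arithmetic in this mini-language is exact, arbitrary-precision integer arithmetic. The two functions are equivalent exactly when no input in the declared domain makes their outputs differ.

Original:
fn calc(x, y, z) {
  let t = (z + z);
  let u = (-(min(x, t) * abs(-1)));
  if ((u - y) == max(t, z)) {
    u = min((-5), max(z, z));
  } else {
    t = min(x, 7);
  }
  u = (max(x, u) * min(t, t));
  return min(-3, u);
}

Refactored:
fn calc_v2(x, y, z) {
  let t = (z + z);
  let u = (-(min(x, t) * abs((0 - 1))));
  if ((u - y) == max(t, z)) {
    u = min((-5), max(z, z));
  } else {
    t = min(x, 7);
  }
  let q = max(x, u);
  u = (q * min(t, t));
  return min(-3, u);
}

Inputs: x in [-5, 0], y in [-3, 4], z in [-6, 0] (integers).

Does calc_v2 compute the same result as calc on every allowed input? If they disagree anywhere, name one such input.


Changes here: constant usage differs, plus statement counts differ, plus local variable names differ, plus arithmetic usage differs; the full 336-point sweep finds no disagreement.
verdict: equivalent


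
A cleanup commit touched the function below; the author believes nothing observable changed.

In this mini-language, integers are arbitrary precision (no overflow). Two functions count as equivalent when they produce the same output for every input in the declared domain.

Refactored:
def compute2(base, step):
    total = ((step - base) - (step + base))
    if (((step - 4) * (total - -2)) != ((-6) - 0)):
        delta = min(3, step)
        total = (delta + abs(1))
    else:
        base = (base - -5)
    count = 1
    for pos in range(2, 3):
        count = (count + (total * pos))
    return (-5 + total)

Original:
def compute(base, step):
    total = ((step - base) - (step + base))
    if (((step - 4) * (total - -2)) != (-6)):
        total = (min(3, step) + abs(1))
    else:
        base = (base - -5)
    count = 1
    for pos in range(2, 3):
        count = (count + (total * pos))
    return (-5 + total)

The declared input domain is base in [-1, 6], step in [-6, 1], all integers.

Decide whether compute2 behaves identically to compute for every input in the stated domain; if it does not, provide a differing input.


Differences: arithmetic usage differs, plus constant usage differs, plus local variable names differ, plus statement counts differ — yet all 64 inputs agree.
verdict: equivalent


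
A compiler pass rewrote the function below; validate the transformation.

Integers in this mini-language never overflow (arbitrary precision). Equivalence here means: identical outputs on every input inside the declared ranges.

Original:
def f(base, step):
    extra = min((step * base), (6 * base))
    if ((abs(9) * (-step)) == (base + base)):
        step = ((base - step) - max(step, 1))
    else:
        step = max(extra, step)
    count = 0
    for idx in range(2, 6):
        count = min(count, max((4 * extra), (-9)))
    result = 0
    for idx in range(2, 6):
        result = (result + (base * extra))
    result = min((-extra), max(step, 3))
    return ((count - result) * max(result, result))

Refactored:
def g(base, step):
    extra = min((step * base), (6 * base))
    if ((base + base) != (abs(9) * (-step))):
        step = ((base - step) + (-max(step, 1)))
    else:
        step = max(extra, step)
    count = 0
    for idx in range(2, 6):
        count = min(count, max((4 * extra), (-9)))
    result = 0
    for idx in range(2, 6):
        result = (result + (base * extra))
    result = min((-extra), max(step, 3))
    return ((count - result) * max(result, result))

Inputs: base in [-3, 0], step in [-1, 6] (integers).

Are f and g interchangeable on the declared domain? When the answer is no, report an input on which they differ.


base=-3, step=4 yields -52 from f but -36 from g.
verdict: not equivalent; witness: base=-3, step=4


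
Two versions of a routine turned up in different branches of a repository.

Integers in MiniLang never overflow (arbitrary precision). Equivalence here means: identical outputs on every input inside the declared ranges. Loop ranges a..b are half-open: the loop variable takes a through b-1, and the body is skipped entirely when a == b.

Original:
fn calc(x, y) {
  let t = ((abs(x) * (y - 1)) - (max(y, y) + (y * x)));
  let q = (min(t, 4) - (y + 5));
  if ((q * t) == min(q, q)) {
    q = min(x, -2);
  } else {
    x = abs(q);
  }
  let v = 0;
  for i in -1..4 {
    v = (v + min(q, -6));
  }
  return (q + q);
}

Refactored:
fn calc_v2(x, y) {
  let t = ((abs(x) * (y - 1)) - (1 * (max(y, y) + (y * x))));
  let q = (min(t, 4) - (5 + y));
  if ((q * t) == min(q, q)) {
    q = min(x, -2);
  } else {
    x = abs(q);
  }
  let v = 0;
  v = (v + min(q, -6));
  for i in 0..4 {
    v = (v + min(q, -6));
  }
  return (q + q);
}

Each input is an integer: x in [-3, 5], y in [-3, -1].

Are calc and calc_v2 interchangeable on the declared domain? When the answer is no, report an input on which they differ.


Differences: loop structure differs, plus arithmetic usage differs, plus statement counts differ, plus constant usage differs, plus min/max/abs usage differs — yet all 27 inputs agree.
verdict: equivalent


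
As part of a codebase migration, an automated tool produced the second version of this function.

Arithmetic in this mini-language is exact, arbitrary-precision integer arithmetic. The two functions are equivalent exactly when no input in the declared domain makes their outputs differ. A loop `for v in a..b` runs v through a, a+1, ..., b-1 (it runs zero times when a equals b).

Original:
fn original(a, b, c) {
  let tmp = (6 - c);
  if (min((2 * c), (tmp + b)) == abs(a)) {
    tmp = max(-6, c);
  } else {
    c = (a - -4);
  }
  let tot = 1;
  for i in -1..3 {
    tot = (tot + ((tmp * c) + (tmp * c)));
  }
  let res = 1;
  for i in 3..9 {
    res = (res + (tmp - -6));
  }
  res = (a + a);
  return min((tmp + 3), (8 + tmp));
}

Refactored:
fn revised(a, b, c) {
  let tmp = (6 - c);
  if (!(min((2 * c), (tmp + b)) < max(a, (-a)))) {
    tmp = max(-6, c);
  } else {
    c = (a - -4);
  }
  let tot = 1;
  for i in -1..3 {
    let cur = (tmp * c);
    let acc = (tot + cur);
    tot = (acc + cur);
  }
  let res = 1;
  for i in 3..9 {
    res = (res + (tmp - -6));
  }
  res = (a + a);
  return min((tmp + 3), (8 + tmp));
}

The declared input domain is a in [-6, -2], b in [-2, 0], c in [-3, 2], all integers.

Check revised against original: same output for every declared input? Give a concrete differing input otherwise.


Run the pair on a=-3, b=0, c=2.
original: tmp=4, then (min((2 * c), (tmp + b)) == abs(a)) is false, then c=1, then tot=1, then (i=-1), then tot=9, then (i=0), then tot=17, then (i=1), then tot=25, then (i=2), then tot=33, then res=1, then (i=3), then res=11, then (i=4), then res=21, then (i=5), then res=31, then (i=6), then res=41, then (i=7), then res=51, then (i=8), then res=61, then res=-6, then returns 7
revised: tmp=4, then (!(min((2 * c), (tmp + b)) < max(a, (-a)))) is true, then tmp=2, then tot=1, then (i=-1), then cur=4, then acc=5, then tot=9, then (i=0), then cur=4, then acc=13, then tot=17, then (i=1), then cur=4, then acc=21, then tot=25, then (i=2), then cur=4, then acc=29, then tot=33, then res=1, then (i=3), then res=9, then (i=4), then res=17, then (i=5), then res=25, then (i=6), then res=33, then (i=7), then res=41, then (i=8), then res=49, then res=-6, then returns 5
7 against 5: the behavior changed.
verdict: not equivalent; witness: a=-3, b=0, c=2


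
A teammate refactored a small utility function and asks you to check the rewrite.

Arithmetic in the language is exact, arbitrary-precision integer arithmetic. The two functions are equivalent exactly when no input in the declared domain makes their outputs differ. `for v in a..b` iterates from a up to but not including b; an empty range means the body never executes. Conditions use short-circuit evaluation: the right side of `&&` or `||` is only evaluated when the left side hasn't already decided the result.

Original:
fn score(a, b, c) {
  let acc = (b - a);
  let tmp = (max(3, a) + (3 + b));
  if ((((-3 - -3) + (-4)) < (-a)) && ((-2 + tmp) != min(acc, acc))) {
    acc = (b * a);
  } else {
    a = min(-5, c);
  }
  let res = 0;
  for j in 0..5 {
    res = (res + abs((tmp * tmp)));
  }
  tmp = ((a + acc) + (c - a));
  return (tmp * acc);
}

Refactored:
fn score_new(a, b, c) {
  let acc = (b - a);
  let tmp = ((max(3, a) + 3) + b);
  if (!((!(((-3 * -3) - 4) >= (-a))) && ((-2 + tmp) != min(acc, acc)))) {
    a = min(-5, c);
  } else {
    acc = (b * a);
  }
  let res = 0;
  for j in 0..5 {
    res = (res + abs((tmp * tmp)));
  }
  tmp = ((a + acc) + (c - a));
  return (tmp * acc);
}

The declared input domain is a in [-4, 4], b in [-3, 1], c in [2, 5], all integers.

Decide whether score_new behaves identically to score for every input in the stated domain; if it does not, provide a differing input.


There is a counterexample at a=-3, b=-3, c=2: 99 on one side, 0 on the other.
score: acc = 0; tmp = 3; ((((-3 - -3) + (-4)) < (-a)) && ((-2 + tmp) != min(acc, acc))) -> true; acc = 9; res = 0; [j=0]; res = 9; [j=1]; res = 18; [j=2]; res = 27; [j=3]; res = 36; [j=4]; res = 45; tmp = 11; return 99
score_new: acc = 0; tmp = 3; (!((!(((-3 * -3) - 4) >= (-a))) && ((-2 + tmp) != min(acc, acc)))) -> true; a = -5; res = 0; [j=0]; res = 9; [j=1]; res = 18; [j=2]; res = 27; [j=3]; res = 36; [j=4]; res = 45; tmp = 2; return 0
verdict: not equivalent; witness: a=-3, b=-3, c=2


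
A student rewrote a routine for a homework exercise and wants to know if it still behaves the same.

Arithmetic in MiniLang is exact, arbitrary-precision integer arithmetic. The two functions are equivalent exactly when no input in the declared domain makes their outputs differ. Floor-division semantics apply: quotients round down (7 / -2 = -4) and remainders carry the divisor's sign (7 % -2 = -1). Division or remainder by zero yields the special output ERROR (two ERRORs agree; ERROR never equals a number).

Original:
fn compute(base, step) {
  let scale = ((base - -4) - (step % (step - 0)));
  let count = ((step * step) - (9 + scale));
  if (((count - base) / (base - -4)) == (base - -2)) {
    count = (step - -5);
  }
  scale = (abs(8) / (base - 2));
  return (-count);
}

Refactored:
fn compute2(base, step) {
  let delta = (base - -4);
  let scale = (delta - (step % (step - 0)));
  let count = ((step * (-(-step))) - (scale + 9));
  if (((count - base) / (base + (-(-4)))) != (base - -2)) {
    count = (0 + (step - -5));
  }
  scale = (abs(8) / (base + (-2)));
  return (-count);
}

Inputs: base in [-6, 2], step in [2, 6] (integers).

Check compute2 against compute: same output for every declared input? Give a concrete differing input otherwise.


base=-6, step=2 yields 3 from compute but -7 from compute2.
verdict: not equivalent; witness: base=-6, step=2


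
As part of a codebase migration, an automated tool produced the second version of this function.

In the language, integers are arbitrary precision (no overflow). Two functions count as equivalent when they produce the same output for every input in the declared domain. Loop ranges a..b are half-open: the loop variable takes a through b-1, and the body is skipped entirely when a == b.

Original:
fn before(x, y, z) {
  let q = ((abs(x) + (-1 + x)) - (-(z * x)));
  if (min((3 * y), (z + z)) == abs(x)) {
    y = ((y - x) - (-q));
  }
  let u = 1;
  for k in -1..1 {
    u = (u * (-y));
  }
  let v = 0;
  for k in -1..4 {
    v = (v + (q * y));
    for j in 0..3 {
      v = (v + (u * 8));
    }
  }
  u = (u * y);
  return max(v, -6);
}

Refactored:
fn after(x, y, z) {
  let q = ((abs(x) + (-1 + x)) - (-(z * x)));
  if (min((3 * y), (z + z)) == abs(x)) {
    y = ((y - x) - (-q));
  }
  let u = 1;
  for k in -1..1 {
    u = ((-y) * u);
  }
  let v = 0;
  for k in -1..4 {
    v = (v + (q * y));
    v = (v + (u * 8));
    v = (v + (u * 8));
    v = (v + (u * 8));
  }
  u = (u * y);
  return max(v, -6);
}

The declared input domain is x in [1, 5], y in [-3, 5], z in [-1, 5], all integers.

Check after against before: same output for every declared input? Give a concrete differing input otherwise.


This is a faithful refactor — arithmetic usage differs, and constant usage differs, and statement counts differ, and local variable names differ, and loop structure differs, but the computed results match everywhere.
As a probe, take x=5, y=-3, z=-1: before runs q becomes 4; next (min((3 * y), (z + z)) == abs(x)) evaluates to false; next u becomes 1; next at k=-1:; next u becomes 3; next at k=0:; next u becomes 9; next v becomes 0; next at k=-1:; next v becomes -12; next at j=0:; next v becomes 60; next at j=1:; next v becomes 132; next at j=2:; next v becomes 204; next at k=0:; next v becomes 192; next at j=0:; next v becomes 264; next at j=1:; next v becomes 336; next at j=2:; next v becomes 408; next at k=1:; next v becomes 396; next at j=0:; next v becomes 468; next at j=1:; next v becomes 540; next at j=2:; next v becomes 612; next at k=2:; next v becomes 600; next at j=0:; next v becomes 672; next at j=1:; next v becomes 744; next at j=2:; next v becomes 816; next at k=3:; next v becomes 804; next at j=0:; next v becomes 876; next at j=1:; next v becomes 948; next at j=2:; next v becomes 1020; next u becomes -27; next final value 1020; after runs q becomes 4; next (min((3 * y), (z + z)) == abs(x)) evaluates to false; next u becomes 1; next at k=-1:; next u becomes 3; next at k=0:; next u becomes 9; next v becomes 0; next at k=-1:; next v becomes -12; next v becomes 60; next v becomes 132; next v becomes 204; next at k=0:; next v becomes 192; next v becomes 264; next v becomes 336; next v becomes 408; next at k=1:; next v becomes 396; next v becomes 468; next v becomes 540; next v becomes 612; next at k=2:; next v becomes 600; next v becomes 672; next v becomes 744; next v becomes 816; next at k=3:; next v becomes 804; next v becomes 876; next v becomes 948; next v becomes 1020; next u becomes -27; next final value 1020; both end at 1020.
An exhaustive pass over the 315 declared inputs shows identical outputs.
verdict: equivalent
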